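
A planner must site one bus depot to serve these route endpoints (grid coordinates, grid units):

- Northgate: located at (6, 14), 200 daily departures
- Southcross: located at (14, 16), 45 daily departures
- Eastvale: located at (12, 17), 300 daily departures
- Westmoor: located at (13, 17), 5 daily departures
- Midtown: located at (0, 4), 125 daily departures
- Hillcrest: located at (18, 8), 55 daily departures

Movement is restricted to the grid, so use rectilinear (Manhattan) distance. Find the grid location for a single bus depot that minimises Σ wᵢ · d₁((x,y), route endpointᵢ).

(12, 14)

Manhattan distance separates: Σwᵢ(|x−xᵢ|+|y−yᵢ|) = Σwᵢ|x−xᵢ| + Σwᵢ|y−yᵢ|, so x and y are optimised independently as 1-D weighted medians.
Total weight W = 730; half = 365.
x-coordinate, sorted with cumulative weight:
  x=0 (Midtown, w=125) cum 125
  x=6 (Northgate, w=200) cum 325
  x=12 (Eastvale, w=300) cum 625  ← median
  x=13 (Westmoor, w=5) cum 630
  x=14 (Southcross, w=45) cum 675
  x=18 (Hillcrest, w=55) cum 730
⇒ x* = 12
y-coordinate, sorted with cumulative weight:
  y=4 (Midtown, w=125) cum 125
  y=8 (Hillcrest, w=55) cum 180
  y=14 (Northgate, w=200) cum 380  ← median
  y=16 (Southcross, w=45) cum 425
  y=17 (Eastvale, w=300) cum 725
  y=17 (Westmoor, w=5) cum 730
⇒ y* = 14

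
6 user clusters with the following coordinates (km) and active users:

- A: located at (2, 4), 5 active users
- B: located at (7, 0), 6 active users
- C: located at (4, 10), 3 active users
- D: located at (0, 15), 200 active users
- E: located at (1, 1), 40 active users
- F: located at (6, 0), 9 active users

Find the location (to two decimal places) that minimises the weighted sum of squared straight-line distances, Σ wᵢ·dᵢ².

(0.60, 11.75)

The minimiser of Σwᵢ‖p−pᵢ‖² is the weighted centroid p* = (Σwᵢpᵢ)/(Σwᵢ).
Σwᵢ = 263.
Σwᵢxᵢ = 5·2 + 6·7 + 3·4 + 200·0 + 40·1 + 9·6 = 158.
Σwᵢyᵢ = 5·4 + 6·0 + 3·10 + 200·15 + 40·1 + 9·0 = 3090.
x* = 158/263 = 0.60, y* = 3090/263 = 11.75.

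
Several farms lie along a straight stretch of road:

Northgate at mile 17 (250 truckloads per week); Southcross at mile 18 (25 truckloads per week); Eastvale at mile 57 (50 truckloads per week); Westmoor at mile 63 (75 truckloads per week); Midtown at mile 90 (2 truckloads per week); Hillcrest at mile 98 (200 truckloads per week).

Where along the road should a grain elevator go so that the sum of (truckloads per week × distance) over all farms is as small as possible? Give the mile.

For a sum of weighted absolute distances on a line, the optimum is the weighted median (not the mean). Total weight W = 602; half-weight = 301.
Sort by position and accumulate weight:
  mile 17 (Northgate, w=250) → cum 250
  mile 18 (Southcross, w=25) → cum 275
  mile 57 (Eastvale, w=50) → cum 325  ≥ 301 → median here
  mile 63 (Westmoor, w=75) → cum 400
  mile 90 (Midtown, w=2) → cum 402
  mile 98 (Hillcrest, w=200) → cum 602
Optimal location: mile 57.

x = 57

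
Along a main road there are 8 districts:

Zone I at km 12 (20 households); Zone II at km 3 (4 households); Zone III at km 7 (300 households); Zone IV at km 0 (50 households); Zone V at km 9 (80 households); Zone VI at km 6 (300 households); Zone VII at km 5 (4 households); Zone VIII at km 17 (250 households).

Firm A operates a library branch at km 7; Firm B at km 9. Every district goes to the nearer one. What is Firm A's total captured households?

The indifferent point is the midpoint (7+9)/2 = 8; districts left of it (closer to Firm A at 7) go to Firm A, those right go to Firm B.
  Zone IV at 0 (w=50) → Firm A
  Zone II at 3 (w=4) → Firm A
  Zone VII at 5 (w=4) → Firm A
  Zone VI at 6 (w=300) → Firm A
  Zone III at 7 (w=300) → Firm A
  Zone V at 9 (w=80) → Firm B
  Zone I at 12 (w=20) → Firm B
  Zone VIII at 17 (w=250) → Firm B
Firm A captures 658; Firm B captures 350.

658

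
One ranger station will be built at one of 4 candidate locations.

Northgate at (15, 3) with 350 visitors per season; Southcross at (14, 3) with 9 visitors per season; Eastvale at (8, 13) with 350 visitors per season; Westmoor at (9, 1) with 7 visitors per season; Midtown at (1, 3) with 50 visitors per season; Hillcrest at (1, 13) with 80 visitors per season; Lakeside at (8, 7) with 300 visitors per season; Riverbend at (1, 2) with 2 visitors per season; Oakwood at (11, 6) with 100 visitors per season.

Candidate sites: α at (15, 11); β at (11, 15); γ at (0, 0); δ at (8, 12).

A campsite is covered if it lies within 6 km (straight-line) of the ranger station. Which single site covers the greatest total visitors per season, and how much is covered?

δ, covering 650

Coverage radius r = 6 km; a point is covered iff (Δx)²+(Δy)² ≤ 6² = 36.
  α (15, 11): covers {none} → 0
  β (11, 15): covers {Eastvale} → 350
  γ (0, 0): covers {Midtown, Riverbend} → 52
  δ (8, 12): covers {Eastvale, Lakeside} → 650
Maximum coverage at δ: 650 visitors per season.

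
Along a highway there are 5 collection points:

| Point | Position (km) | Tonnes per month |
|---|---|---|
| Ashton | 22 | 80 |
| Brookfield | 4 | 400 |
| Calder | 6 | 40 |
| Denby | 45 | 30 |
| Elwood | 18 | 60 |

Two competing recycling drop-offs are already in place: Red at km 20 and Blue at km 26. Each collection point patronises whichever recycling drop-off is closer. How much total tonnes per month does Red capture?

The indifferent point is the midpoint (20+26)/2 = 23; collection points left of it (closer to Red at 20) go to Red, those right go to Blue.
  Brookfield at 4 (w=400) → Red
  Calder at 6 (w=40) → Red
  Elwood at 18 (w=60) → Red
  Ashton at 22 (w=80) → Red
  Denby at 45 (w=30) → Blue
Red captures 580; Blue captures 30.

580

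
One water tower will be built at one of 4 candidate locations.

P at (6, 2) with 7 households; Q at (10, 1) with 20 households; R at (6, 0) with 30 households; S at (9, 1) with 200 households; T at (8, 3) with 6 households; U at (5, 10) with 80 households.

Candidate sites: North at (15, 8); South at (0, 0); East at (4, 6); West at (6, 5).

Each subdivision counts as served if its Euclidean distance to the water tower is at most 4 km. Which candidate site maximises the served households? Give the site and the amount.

West, covering 13

Coverage radius r = 4 km; a point is covered iff (Δx)²+(Δy)² ≤ 4² = 16.
  North (15, 8): covers {none} → 0
  South (0, 0): covers {none} → 0
  East (4, 6): covers {none} → 0
  West (6, 5): covers {P, T} → 13
Maximum coverage at West: 13 households.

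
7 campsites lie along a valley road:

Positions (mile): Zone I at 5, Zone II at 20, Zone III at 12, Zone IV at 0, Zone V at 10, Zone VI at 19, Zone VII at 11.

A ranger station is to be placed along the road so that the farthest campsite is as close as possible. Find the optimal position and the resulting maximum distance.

The 1-center on a line is the midpoint of the two extreme points: leftmost at 0, rightmost at 20.
Optimal location = (0 + 20)/2 = 10; maximum distance = (20 − 0)/2 = 10.

location 10, max distance 10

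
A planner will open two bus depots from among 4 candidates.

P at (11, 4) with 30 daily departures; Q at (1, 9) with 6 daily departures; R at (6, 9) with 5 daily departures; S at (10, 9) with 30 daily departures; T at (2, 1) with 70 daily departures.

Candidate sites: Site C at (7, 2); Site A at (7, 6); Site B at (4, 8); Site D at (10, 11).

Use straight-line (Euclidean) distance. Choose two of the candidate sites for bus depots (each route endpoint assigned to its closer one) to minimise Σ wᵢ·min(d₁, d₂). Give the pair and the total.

{Site C, Site D}, total 628.8

Evaluate every pair (each demand assigned to the nearer of the two):
  {Site C, Site D}: total = 628.8
  {Site C, Site A}: total = 674.4
  {Site C, Site B}: total = 703.7
  {Site A, Site D}: total = 745.2
  {Site A, Site B}: total = 786.6
  {Site B, Site D}: total = 811.9
Best pair: {Site C, Site D} with total 628.8.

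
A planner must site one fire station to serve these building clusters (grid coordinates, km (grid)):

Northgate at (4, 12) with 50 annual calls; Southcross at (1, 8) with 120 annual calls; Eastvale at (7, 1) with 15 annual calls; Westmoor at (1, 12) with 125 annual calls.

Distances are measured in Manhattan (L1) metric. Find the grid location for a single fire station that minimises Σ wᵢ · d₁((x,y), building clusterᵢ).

Manhattan distance separates: Σwᵢ(|x−xᵢ|+|y−yᵢ|) = Σwᵢ|x−xᵢ| + Σwᵢ|y−yᵢ|, so x and y are optimised independently as 1-D weighted medians.
Total weight W = 310; half = 155.
x-coordinate, sorted with cumulative weight:
  x=1 (Southcross, w=120) cum 120
  x=1 (Westmoor, w=125) cum 245  ← median
  x=4 (Northgate, w=50) cum 295
  x=7 (Eastvale, w=15) cum 310
⇒ x* = 1
y-coordinate, sorted with cumulative weight:
  y=1 (Eastvale, w=15) cum 15
  y=8 (Southcross, w=120) cum 135
  y=12 (Northgate, w=50) cum 185  ← median
  y=12 (Westmoor, w=125) cum 310
⇒ y* = 12

(1, 12)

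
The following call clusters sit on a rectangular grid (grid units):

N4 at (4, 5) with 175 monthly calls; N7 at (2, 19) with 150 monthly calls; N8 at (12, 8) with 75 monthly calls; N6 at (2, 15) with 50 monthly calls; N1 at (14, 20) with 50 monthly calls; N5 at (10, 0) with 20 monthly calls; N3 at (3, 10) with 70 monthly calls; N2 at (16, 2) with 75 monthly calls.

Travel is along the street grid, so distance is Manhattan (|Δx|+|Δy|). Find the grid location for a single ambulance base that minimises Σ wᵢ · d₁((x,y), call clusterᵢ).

(4, 8)

Manhattan distance separates: Σwᵢ(|x−xᵢ|+|y−yᵢ|) = Σwᵢ|x−xᵢ| + Σwᵢ|y−yᵢ|, so x and y are optimised independently as 1-D weighted medians.
Total weight W = 665; half = 332.5.
x-coordinate, sorted with cumulative weight:
  x=2 (N7, w=150) cum 150
  x=2 (N6, w=50) cum 200
  x=3 (N3, w=70) cum 270
  x=4 (N4, w=175) cum 445  ← median
  x=10 (N5, w=20) cum 465
  x=12 (N8, w=75) cum 540
  x=14 (N1, w=50) cum 590
  x=16 (N2, w=75) cum 665
⇒ x* = 4
y-coordinate, sorted with cumulative weight:
  y=0 (N5, w=20) cum 20
  y=2 (N2, w=75) cum 95
  y=5 (N4, w=175) cum 270
  y=8 (N8, w=75) cum 345  ← median
  y=10 (N3, w=70) cum 415
  y=15 (N6, w=50) cum 465
  y=19 (N7, w=150) cum 615
  y=20 (N1, w=50) cum 665
⇒ y* = 8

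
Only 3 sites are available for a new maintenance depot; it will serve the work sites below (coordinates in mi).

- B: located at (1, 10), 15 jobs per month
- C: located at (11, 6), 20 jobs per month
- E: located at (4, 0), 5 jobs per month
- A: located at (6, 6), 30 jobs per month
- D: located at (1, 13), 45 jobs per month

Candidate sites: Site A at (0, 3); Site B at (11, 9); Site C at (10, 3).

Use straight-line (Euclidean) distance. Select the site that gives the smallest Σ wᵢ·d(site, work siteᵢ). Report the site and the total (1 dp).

Total weighted distance at each candidate:
  Site A (0, 3): total = 1012.6
  Site B (11, 9): total = 927.4
  Site C (10, 3): total = 1023.2
Minimum is at Site B with total 927.4 mi.

Site B, total 927.4 mi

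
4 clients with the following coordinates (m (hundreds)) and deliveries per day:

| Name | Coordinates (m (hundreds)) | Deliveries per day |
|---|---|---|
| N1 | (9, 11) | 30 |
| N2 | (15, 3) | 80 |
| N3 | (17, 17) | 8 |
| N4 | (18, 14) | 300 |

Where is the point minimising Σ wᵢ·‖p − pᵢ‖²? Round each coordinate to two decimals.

The minimiser of Σwᵢ‖p−pᵢ‖² is the weighted centroid p* = (Σwᵢpᵢ)/(Σwᵢ).
Σwᵢ = 418.
Σwᵢxᵢ = 30·9 + 80·15 + 8·17 + 300·18 = 7006.
Σwᵢyᵢ = 30·11 + 80·3 + 8·17 + 300·14 = 4906.
x* = 7006/418 = 16.76, y* = 4906/418 = 11.74.

(16.76, 11.74)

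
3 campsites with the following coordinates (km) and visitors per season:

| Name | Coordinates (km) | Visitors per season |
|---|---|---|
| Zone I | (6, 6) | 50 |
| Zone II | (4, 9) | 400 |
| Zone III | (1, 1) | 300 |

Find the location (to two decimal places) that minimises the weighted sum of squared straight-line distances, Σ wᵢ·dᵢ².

(2.93, 5.60)

The minimiser of Σwᵢ‖p−pᵢ‖² is the weighted centroid p* = (Σwᵢpᵢ)/(Σwᵢ).
Σwᵢ = 750.
Σwᵢxᵢ = 50·6 + 400·4 + 300·1 = 2200.
Σwᵢyᵢ = 50·6 + 400·9 + 300·1 = 4200.
x* = 2200/750 = 2.93, y* = 4200/750 = 5.60.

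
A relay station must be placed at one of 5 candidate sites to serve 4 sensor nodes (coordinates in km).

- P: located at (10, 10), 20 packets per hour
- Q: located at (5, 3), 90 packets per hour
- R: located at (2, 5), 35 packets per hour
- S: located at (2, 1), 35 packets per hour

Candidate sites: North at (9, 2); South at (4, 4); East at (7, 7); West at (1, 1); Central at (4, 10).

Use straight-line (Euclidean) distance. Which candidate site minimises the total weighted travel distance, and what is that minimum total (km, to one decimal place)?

Total weighted distance at each candidate:
  North (9, 2): total = 1046.4
  South (4, 4): total = 501.4
  East (7, 7): total = 949.2
  West (1, 1): total = 836.4
  Central (4, 10): total = 1267.6
Minimum is at South with total 501.4 km.

South, total 501.4 km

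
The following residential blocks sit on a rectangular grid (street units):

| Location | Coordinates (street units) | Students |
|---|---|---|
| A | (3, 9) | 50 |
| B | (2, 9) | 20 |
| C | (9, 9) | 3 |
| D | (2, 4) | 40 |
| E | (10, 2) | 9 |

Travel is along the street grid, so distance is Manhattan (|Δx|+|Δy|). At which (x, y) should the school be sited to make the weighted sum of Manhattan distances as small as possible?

(3, 9)

Manhattan distance separates: Σwᵢ(|x−xᵢ|+|y−yᵢ|) = Σwᵢ|x−xᵢ| + Σwᵢ|y−yᵢ|, so x and y are optimised independently as 1-D weighted medians.
Total weight W = 122; half = 61.
x-coordinate, sorted with cumulative weight:
  x=2 (B, w=20) cum 20
  x=2 (D, w=40) cum 60
  x=3 (A, w=50) cum 110  ← median
  x=9 (C, w=3) cum 113
  x=10 (E, w=9) cum 122
⇒ x* = 3
y-coordinate, sorted with cumulative weight:
  y=2 (E, w=9) cum 9
  y=4 (D, w=40) cum 49
  y=9 (A, w=50) cum 99  ← median
  y=9 (B, w=20) cum 119
  y=9 (C, w=3) cum 122
⇒ y* = 9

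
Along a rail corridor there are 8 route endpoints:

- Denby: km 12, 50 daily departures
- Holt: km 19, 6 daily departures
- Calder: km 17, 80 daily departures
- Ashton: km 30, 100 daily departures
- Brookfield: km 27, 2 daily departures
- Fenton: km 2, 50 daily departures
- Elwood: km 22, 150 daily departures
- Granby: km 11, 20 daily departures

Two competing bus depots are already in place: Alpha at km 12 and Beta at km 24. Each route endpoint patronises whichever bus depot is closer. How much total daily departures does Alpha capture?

200

The indifferent point is the midpoint (12+24)/2 = 18; route endpoints left of it (closer to Alpha at 12) go to Alpha, those right go to Beta.
  Fenton at 2 (w=50) → Alpha
  Granby at 11 (w=20) → Alpha
  Denby at 12 (w=50) → Alpha
  Calder at 17 (w=80) → Alpha
  Holt at 19 (w=6) → Beta
  Elwood at 22 (w=150) → Beta
  Brookfield at 27 (w=2) → Beta
  Ashton at 30 (w=100) → Beta
Alpha captures 200; Beta captures 258.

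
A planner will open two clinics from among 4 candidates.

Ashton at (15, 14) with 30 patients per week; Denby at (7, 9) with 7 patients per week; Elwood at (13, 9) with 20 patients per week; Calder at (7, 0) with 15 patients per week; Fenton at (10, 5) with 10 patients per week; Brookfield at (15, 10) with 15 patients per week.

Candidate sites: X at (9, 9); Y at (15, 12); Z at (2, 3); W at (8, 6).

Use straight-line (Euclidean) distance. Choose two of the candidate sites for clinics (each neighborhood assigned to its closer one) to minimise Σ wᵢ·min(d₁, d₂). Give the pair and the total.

{Y, W}, total 297.8

Evaluate every pair (each demand assigned to the nearer of the two):
  {Y, W}: total = 297.8
  {X, Y}: total = 355.6
  {Y, Z}: total = 386.7
  {X, W}: total = 533.2
  {X, Z}: total = 548.2
  {Z, W}: total = 688.4
Best pair: {Y, W} with total 297.8.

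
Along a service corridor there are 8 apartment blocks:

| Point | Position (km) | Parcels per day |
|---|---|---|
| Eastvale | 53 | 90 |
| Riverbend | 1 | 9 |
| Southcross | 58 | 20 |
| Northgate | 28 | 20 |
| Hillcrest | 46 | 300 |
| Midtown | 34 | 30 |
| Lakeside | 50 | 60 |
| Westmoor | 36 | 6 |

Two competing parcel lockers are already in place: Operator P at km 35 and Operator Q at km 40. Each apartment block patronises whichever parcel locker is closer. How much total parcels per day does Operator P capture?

65

The indifferent point is the midpoint (35+40)/2 = 37.5; apartment blocks left of it (closer to Operator P at 35) go to Operator P, those right go to Operator Q.
  Riverbend at 1 (w=9) → Operator P
  Northgate at 28 (w=20) → Operator P
  Midtown at 34 (w=30) → Operator P
  Westmoor at 36 (w=6) → Operator P
  Hillcrest at 46 (w=300) → Operator Q
  Lakeside at 50 (w=60) → Operator Q
  Eastvale at 53 (w=90) → Operator Q
  Southcross at 58 (w=20) → Operator Q
Operator P captures 65; Operator Q captures 470.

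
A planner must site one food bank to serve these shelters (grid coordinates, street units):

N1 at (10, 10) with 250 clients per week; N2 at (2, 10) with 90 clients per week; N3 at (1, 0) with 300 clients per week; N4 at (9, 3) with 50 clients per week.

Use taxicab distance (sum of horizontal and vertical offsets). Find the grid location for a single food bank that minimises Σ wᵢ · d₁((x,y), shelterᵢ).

(2, 3)

Manhattan distance separates: Σwᵢ(|x−xᵢ|+|y−yᵢ|) = Σwᵢ|x−xᵢ| + Σwᵢ|y−yᵢ|, so x and y are optimised independently as 1-D weighted medians.
Total weight W = 690; half = 345.
x-coordinate, sorted with cumulative weight:
  x=1 (N3, w=300) cum 300
  x=2 (N2, w=90) cum 390  ← median
  x=9 (N4, w=50) cum 440
  x=10 (N1, w=250) cum 690
⇒ x* = 2
y-coordinate, sorted with cumulative weight:
  y=0 (N3, w=300) cum 300
  y=3 (N4, w=50) cum 350  ← median
  y=10 (N1, w=250) cum 600
  y=10 (N2, w=90) cum 690
⇒ y* = 3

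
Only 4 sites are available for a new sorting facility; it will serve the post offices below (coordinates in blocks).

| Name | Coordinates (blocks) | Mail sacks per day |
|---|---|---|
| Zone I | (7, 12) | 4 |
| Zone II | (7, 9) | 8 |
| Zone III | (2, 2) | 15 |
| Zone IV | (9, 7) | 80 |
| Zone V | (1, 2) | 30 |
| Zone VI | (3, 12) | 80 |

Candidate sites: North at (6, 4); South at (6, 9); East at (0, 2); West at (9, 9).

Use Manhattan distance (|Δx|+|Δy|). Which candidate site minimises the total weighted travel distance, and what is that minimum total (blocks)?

South, total 1429 blocks

Total weighted distance at each candidate:
  North (6, 4): total = 1744
  South (6, 9): total = 1429
  East (0, 2): total = 2400
  West (9, 9): total = 1576
Minimum is at South with total 1429 blocks.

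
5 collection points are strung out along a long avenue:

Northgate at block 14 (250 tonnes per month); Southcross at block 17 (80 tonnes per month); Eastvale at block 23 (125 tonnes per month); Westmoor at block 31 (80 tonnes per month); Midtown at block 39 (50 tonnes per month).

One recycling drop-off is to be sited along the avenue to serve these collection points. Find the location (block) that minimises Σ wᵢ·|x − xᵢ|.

For a sum of weighted absolute distances on a line, the optimum is the weighted median (not the mean). Total weight W = 585; half-weight = 292.5.
Sort by position and accumulate weight:
  block 14 (Northgate, w=250) → cum 250
  block 17 (Southcross, w=80) → cum 330  ≥ 292.5 → median here
  block 23 (Eastvale, w=125) → cum 455
  block 31 (Westmoor, w=80) → cum 535
  block 39 (Midtown, w=50) → cum 585
Optimal location: block 17.

x = 17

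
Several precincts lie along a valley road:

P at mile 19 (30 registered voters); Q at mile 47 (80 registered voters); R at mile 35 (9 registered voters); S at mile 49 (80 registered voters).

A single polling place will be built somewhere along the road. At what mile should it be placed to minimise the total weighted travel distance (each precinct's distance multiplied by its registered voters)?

For a sum of weighted absolute distances on a line, the optimum is the weighted median (not the mean). Total weight W = 199; half-weight = 99.5.
Sort by position and accumulate weight:
  mile 19 (P, w=30) → cum 30
  mile 35 (R, w=9) → cum 39
  mile 47 (Q, w=80) → cum 119  ≥ 99.5 → median here
  mile 49 (S, w=80) → cum 199
Optimal location: mile 47.

x = 47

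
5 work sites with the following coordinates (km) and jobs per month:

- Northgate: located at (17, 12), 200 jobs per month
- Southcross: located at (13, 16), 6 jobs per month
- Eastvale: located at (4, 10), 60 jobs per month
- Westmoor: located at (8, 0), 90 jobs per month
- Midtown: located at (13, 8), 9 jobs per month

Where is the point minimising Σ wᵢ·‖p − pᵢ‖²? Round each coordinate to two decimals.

(12.48, 8.68)

The minimiser of Σwᵢ‖p−pᵢ‖² is the weighted centroid p* = (Σwᵢpᵢ)/(Σwᵢ).
Σwᵢ = 365.
Σwᵢxᵢ = 200·17 + 6·13 + 60·4 + 90·8 + 9·13 = 4555.
Σwᵢyᵢ = 200·12 + 6·16 + 60·10 + 90·0 + 9·8 = 3168.
x* = 4555/365 = 12.48, y* = 3168/365 = 8.68.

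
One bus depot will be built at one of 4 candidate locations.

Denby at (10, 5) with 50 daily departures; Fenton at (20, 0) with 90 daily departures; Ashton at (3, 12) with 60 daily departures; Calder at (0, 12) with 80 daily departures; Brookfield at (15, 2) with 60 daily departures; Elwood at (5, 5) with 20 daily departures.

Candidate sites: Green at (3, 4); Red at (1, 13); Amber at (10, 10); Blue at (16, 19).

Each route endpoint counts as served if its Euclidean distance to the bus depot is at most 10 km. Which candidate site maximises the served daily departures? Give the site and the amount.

Green, covering 210

Coverage radius r = 10 km; a point is covered iff (Δx)²+(Δy)² ≤ 10² = 100.
  Green (3, 4): covers {Denby, Ashton, Calder, Elwood} → 210
  Red (1, 13): covers {Ashton, Calder, Elwood} → 160
  Amber (10, 10): covers {Denby, Ashton, Brookfield, Elwood} → 190
  Blue (16, 19): covers {none} → 0
Maximum coverage at Green: 210 daily departures.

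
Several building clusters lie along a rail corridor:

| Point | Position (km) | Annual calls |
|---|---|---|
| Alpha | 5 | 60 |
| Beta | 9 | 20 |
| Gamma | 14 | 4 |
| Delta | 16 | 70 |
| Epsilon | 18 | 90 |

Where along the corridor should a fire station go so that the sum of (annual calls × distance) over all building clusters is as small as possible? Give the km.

For a sum of weighted absolute distances on a line, the optimum is the weighted median (not the mean). Total weight W = 244; half-weight = 122.
Sort by position and accumulate weight:
  km 5 (Alpha, w=60) → cum 60
  km 9 (Beta, w=20) → cum 80
  km 14 (Gamma, w=4) → cum 84
  km 16 (Delta, w=70) → cum 154  ≥ 122 → median here
  km 18 (Epsilon, w=90) → cum 244
Optimal location: km 16.

x = 16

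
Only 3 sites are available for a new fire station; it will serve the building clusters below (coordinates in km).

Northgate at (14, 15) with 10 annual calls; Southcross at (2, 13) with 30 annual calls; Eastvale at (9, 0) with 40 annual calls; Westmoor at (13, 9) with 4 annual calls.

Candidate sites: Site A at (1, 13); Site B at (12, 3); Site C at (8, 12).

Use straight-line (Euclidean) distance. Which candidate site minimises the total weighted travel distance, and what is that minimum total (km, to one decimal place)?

Site B, total 740.0 km

Total weighted distance at each candidate:
  Site A (1, 13): total = 822.7
  Site B (12, 3): total = 740.0
  Site C (8, 12): total = 754.6
Minimum is at Site B with total 740.0 km.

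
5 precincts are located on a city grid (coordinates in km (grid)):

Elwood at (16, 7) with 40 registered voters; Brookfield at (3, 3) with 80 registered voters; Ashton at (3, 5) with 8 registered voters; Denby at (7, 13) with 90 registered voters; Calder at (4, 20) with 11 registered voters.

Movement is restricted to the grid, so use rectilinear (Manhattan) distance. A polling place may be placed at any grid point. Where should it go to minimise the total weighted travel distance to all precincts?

(7, 7)

Manhattan distance separates: Σwᵢ(|x−xᵢ|+|y−yᵢ|) = Σwᵢ|x−xᵢ| + Σwᵢ|y−yᵢ|, so x and y are optimised independently as 1-D weighted medians.
Total weight W = 229; half = 114.5.
x-coordinate, sorted with cumulative weight:
  x=3 (Brookfield, w=80) cum 80
  x=3 (Ashton, w=8) cum 88
  x=4 (Calder, w=11) cum 99
  x=7 (Denby, w=90) cum 189  ← median
  x=16 (Elwood, w=40) cum 229
⇒ x* = 7
y-coordinate, sorted with cumulative weight:
  y=3 (Brookfield, w=80) cum 80
  y=5 (Ashton, w=8) cum 88
  y=7 (Elwood, w=40) cum 128  ← median
  y=13 (Denby, w=90) cum 218
  y=20 (Calder, w=11) cum 229
⇒ y* = 7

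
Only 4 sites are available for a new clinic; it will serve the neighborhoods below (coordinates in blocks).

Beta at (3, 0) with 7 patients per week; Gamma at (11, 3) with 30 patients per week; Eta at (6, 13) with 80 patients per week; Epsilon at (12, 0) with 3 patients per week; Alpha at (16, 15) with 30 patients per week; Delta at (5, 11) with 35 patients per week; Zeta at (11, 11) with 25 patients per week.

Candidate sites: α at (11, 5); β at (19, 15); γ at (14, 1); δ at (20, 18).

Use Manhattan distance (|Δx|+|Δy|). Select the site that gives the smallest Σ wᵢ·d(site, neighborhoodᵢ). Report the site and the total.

Total weighted distance at each candidate:
  α (11, 5): total = 2229
  β (19, 15): total = 3103
  γ (14, 1): total = 3313
  δ (20, 18): total = 3943
Minimum is at α with total 2229 blocks.

α, total 2229 blocks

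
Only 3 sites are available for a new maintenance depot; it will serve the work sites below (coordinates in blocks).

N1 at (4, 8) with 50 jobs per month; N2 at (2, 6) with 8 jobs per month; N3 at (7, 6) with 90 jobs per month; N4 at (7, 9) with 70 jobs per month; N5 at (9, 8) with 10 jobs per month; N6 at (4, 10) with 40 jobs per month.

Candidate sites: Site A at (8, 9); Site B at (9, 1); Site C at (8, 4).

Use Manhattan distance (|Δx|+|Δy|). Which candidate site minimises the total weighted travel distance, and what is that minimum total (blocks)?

Site A, total 972 blocks

Total weighted distance at each candidate:
  Site A (8, 9): total = 972
  Site B (9, 1): total = 2656
  Site C (8, 4): total = 1604
Minimum is at Site A with total 972 blocks.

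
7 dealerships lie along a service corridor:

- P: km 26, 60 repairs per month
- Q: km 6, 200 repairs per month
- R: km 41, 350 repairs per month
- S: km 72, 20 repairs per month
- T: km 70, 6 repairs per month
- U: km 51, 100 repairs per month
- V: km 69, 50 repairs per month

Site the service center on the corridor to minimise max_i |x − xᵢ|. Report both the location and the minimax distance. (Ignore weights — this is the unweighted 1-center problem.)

location 39, max distance 33

The 1-center on a line is the midpoint of the two extreme points: leftmost at 6, rightmost at 72.
Optimal location = (6 + 72)/2 = 39; maximum distance = (72 − 6)/2 = 33.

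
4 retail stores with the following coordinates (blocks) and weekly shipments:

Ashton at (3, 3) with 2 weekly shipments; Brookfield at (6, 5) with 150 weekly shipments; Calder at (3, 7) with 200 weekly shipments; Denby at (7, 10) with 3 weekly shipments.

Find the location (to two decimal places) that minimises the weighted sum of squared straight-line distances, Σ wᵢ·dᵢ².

The minimiser of Σwᵢ‖p−pᵢ‖² is the weighted centroid p* = (Σwᵢpᵢ)/(Σwᵢ).
Σwᵢ = 355.
Σwᵢxᵢ = 2·3 + 150·6 + 200·3 + 3·7 = 1527.
Σwᵢyᵢ = 2·3 + 150·5 + 200·7 + 3·10 = 2186.
x* = 1527/355 = 4.30, y* = 2186/355 = 6.16.

(4.30, 6.16)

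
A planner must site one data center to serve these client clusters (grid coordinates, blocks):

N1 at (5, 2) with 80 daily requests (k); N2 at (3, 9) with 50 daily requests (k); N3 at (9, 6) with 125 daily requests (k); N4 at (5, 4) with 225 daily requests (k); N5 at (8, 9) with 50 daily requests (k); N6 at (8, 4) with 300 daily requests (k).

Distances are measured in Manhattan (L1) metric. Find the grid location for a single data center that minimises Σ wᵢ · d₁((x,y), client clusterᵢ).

Manhattan distance separates: Σwᵢ(|x−xᵢ|+|y−yᵢ|) = Σwᵢ|x−xᵢ| + Σwᵢ|y−yᵢ|, so x and y are optimised independently as 1-D weighted medians.
Total weight W = 830; half = 415.
x-coordinate, sorted with cumulative weight:
  x=3 (N2, w=50) cum 50
  x=5 (N1, w=80) cum 130
  x=5 (N4, w=225) cum 355
  x=8 (N5, w=50) cum 405
  x=8 (N6, w=300) cum 705  ← median
  x=9 (N3, w=125) cum 830
⇒ x* = 8
y-coordinate, sorted with cumulative weight:
  y=2 (N1, w=80) cum 80
  y=4 (N4, w=225) cum 305
  y=4 (N6, w=300) cum 605  ← median
  y=6 (N3, w=125) cum 730
  y=9 (N2, w=50) cum 780
  y=9 (N5, w=50) cum 830
⇒ y* = 4

(8, 4)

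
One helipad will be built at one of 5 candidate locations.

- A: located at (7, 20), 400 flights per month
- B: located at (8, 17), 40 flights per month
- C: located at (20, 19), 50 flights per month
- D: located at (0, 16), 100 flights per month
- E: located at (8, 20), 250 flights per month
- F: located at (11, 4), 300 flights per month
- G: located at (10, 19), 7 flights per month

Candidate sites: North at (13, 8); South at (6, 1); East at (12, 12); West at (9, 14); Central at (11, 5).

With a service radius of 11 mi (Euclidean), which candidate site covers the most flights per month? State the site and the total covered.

West, covering 1097

Coverage radius r = 11 mi; a point is covered iff (Δx)²+(Δy)² ≤ 11² = 121.
  North (13, 8): covers {B, F} → 340
  South (6, 1): covers {F} → 300
  East (12, 12): covers {A, B, C, E, F, G} → 1047
  West (9, 14): covers {A, B, D, E, F, G} → 1097
  Central (11, 5): covers {F} → 300
Maximum coverage at West: 1097 flights per month.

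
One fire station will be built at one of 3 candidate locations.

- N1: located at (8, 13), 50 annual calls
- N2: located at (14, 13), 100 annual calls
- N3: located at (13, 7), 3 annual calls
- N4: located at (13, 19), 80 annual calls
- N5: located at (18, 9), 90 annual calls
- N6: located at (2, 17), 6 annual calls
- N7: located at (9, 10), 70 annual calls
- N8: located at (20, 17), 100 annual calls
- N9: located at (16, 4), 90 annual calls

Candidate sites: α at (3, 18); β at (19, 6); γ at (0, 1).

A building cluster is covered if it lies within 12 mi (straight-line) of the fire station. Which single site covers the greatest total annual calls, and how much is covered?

β, covering 453

Coverage radius r = 12 mi; a point is covered iff (Δx)²+(Δy)² ≤ 12² = 144.
  α (3, 18): covers {N1, N4, N6, N7} → 206
  β (19, 6): covers {N2, N3, N5, N7, N8, N9} → 453
  γ (0, 1): covers {none} → 0
Maximum coverage at β: 453 annual calls.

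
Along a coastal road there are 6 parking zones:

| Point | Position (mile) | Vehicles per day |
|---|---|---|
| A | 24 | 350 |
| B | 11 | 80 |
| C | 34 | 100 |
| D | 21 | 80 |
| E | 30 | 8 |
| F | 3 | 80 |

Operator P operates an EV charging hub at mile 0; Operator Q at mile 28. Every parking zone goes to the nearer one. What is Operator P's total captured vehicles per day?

160

The indifferent point is the midpoint (0+28)/2 = 14; parking zones left of it (closer to Operator P at 0) go to Operator P, those right go to Operator Q.
  F at 3 (w=80) → Operator P
  B at 11 (w=80) → Operator P
  D at 21 (w=80) → Operator Q
  A at 24 (w=350) → Operator Q
  E at 30 (w=8) → Operator Q
  C at 34 (w=100) → Operator Q
Operator P captures 160; Operator Q captures 538.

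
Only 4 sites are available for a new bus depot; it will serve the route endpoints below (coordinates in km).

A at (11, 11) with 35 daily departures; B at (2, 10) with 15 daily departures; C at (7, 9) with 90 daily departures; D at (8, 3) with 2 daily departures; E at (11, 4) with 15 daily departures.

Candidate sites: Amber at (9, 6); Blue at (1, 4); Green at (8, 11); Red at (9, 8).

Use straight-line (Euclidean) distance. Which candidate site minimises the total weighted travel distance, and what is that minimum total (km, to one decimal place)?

Total weighted distance at each candidate:
  Amber (9, 6): total = 682.7
  Blue (1, 4): total = 1385.5
  Green (8, 11): total = 527.7
  Red (9, 8): total = 513.9
Minimum is at Red with total 513.9 km.

Red, total 513.9 km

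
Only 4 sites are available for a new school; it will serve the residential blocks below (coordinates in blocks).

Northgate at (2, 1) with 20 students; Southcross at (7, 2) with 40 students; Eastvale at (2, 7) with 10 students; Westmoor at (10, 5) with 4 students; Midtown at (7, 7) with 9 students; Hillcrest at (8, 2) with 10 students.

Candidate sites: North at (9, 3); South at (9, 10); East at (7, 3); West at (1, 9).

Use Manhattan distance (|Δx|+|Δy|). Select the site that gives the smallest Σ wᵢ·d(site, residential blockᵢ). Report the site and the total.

East, total 346 blocks

Total weighted distance at each candidate:
  North (9, 3): total = 496
  South (9, 10): total = 979
  East (7, 3): total = 346
  West (1, 9): total = 994
Minimum is at East with total 346 blocks.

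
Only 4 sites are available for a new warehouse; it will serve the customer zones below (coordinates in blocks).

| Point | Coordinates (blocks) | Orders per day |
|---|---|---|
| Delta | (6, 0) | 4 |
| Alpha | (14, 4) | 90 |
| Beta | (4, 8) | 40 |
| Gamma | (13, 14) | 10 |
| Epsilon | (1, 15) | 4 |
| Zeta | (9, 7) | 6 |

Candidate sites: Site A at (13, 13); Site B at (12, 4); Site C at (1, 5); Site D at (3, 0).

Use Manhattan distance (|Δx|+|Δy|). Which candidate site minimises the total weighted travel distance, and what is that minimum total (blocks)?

Site B, total 934 blocks

Total weighted distance at each candidate:
  Site A (13, 13): total = 1666
  Site B (12, 4): total = 934
  Site C (1, 5): total = 1850
  Site D (3, 0): total = 2108
Minimum is at Site B with total 934 blocks.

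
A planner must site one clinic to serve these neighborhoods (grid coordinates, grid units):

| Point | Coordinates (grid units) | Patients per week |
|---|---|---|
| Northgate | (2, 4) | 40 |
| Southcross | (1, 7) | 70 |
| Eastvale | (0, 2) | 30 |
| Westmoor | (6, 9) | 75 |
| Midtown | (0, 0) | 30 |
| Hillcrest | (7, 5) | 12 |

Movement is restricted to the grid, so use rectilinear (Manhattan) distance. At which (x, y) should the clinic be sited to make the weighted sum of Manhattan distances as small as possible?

(1, 7)

Manhattan distance separates: Σwᵢ(|x−xᵢ|+|y−yᵢ|) = Σwᵢ|x−xᵢ| + Σwᵢ|y−yᵢ|, so x and y are optimised independently as 1-D weighted medians.
Total weight W = 257; half = 128.5.
x-coordinate, sorted with cumulative weight:
  x=0 (Eastvale, w=30) cum 30
  x=0 (Midtown, w=30) cum 60
  x=1 (Southcross, w=70) cum 130  ← median
  x=2 (Northgate, w=40) cum 170
  x=6 (Westmoor, w=75) cum 245
  x=7 (Hillcrest, w=12) cum 257
⇒ x* = 1
y-coordinate, sorted with cumulative weight:
  y=0 (Midtown, w=30) cum 30
  y=2 (Eastvale, w=30) cum 60
  y=4 (Northgate, w=40) cum 100
  y=5 (Hillcrest, w=12) cum 112
  y=7 (Southcross, w=70) cum 182  ← median
  y=9 (Westmoor, w=75) cum 257
⇒ y* = 7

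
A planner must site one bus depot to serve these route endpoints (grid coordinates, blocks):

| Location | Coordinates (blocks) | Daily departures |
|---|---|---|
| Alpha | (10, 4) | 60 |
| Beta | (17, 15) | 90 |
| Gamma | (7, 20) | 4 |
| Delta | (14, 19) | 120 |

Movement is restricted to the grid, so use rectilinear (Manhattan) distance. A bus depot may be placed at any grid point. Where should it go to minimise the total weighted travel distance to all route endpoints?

Manhattan distance separates: Σwᵢ(|x−xᵢ|+|y−yᵢ|) = Σwᵢ|x−xᵢ| + Σwᵢ|y−yᵢ|, so x and y are optimised independently as 1-D weighted medians.
Total weight W = 274; half = 137.
x-coordinate, sorted with cumulative weight:
  x=7 (Gamma, w=4) cum 4
  x=10 (Alpha, w=60) cum 64
  x=14 (Delta, w=120) cum 184  ← median
  x=17 (Beta, w=90) cum 274
⇒ x* = 14
y-coordinate, sorted with cumulative weight:
  y=4 (Alpha, w=60) cum 60
  y=15 (Beta, w=90) cum 150  ← median
  y=19 (Delta, w=120) cum 270
  y=20 (Gamma, w=4) cum 274
⇒ y* = 15

(14, 15)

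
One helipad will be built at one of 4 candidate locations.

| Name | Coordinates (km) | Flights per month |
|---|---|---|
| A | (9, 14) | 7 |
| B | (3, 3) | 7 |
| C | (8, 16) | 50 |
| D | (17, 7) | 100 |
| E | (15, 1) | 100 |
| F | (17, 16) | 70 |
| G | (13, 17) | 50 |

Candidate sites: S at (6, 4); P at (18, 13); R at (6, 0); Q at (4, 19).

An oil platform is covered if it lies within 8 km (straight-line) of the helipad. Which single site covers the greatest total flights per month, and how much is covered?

P, covering 220

Coverage radius r = 8 km; a point is covered iff (Δx)²+(Δy)² ≤ 8² = 64.
  S (6, 4): covers {B} → 7
  P (18, 13): covers {D, F, G} → 220
  R (6, 0): covers {B} → 7
  Q (4, 19): covers {A, C} → 57
Maximum coverage at P: 220 flights per month.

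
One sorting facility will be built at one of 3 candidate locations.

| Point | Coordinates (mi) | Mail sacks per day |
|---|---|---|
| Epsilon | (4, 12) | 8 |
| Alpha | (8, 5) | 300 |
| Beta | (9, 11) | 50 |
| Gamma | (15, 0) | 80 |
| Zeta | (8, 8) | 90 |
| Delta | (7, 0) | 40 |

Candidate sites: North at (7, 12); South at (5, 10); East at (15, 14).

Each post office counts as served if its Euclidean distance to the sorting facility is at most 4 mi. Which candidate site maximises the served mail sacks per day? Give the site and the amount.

South, covering 98

Coverage radius r = 4 mi; a point is covered iff (Δx)²+(Δy)² ≤ 4² = 16.
  North (7, 12): covers {Epsilon, Beta} → 58
  South (5, 10): covers {Epsilon, Zeta} → 98
  East (15, 14): covers {none} → 0
Maximum coverage at South: 98 mail sacks per day.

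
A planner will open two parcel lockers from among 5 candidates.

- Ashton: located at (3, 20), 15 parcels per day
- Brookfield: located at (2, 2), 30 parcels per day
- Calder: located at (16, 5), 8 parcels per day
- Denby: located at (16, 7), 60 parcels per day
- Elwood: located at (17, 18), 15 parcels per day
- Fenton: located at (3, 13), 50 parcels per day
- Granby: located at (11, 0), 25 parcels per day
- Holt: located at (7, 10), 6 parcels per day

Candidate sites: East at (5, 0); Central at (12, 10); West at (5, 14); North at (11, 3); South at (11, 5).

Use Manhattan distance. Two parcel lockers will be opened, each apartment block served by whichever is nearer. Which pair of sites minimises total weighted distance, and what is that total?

{West, South}, total 1491

Evaluate every pair (each demand assigned to the nearer of the two):
  {West, South}: total = 1491
  {West, North}: total = 1517
  {Central, West}: total = 1712
  {East, Central}: total = 1902
  {Central, North}: total = 1961
  {East, West}: total = 2054
  {Central, South}: total = 2055
  {East, South}: total = 2154
  {East, North}: total = 2282
  {North, South}: total = 2319
Best pair: {West, South} with total 1491.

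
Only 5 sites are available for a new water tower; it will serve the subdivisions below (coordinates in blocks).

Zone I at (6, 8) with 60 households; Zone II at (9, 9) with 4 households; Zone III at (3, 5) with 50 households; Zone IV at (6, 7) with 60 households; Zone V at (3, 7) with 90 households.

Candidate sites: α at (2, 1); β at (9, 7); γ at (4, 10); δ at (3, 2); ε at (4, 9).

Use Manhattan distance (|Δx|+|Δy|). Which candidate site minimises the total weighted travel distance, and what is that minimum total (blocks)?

Total weighted distance at each candidate:
  α (2, 1): total = 2200
  β (9, 7): total = 1368
  γ (4, 10): total = 1224
  δ (3, 2): total = 1672
  ε (4, 9): total = 960
Minimum is at ε with total 960 blocks.

ε, total 960 blocks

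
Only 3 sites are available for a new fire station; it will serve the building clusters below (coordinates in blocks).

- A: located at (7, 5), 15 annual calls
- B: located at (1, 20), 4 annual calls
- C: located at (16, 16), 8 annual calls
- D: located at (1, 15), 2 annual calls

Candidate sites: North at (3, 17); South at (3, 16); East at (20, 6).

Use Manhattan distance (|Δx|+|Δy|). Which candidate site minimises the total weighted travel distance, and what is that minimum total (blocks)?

South, total 359 blocks

Total weighted distance at each candidate:
  North (3, 17): total = 380
  South (3, 16): total = 359
  East (20, 6): total = 510
Minimum is at South with total 359 blocks.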